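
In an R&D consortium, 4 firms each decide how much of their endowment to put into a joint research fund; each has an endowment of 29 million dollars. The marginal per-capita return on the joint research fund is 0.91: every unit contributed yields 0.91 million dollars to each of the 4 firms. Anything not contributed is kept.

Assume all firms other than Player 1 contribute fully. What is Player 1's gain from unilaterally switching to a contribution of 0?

Switching from a contribution of 29 to 0 lets Player 1 keep an extra 29 million dollars, but lowers the joint research fund by 29, which costs Player 1 their own share of that drop: 0.91 × 29 = 26.39.
Net gain = 29 − 26.39 = 2.61. The private return per contributed unit (0.91) is below 1, so free-riding is indeed the best response regardless of what the others do.

2.61 million dollars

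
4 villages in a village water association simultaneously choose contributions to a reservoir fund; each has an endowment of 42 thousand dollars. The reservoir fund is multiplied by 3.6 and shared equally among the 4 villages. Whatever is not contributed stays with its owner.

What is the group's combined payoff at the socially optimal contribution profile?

604.80 thousand dollars

Each contributed unit returns 3.600 to the group as a whole (0.9000 to each of 4 players), which exceeds 1, so the social optimum is full contribution: group total = 3.600 × 168 = 604.80.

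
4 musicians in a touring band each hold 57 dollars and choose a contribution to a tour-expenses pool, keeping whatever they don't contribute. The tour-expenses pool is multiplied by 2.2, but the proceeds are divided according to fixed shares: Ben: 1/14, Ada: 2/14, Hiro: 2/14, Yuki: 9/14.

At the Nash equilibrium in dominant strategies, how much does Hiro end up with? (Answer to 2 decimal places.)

Each unit j contributes comes back to j as 2.2 × (j's share), so j prefers to contribute only if that share exceeds 1/2.2 = 0.4545; otherwise keeping the unit dominates.
The only share above 0.4545 is Yuki's 9/14, contributing 57; the remaining 3 contribute 0. Total contributed: 57.
Hiro keeps 57 and receives 2.2 × 57 × 2/14 = 17.91 from the tour-expenses pool, for a payoff of 74.91.

74.91 dollars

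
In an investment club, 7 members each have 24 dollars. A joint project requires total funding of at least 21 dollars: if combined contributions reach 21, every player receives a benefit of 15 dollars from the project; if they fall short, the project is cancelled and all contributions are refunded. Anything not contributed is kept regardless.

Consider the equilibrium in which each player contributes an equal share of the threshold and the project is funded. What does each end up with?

36 dollars

Equal share of the threshold: 21/7 = 3.
At this profile no one gains by cutting their contribution: any cut drops the total below 21, the project is cancelled, contributions are refunded, and the deviator ends with 24, which is less than 24 − 3 + 15 = 36. Contributing more than 3 just wastes the excess. So contributing exactly 3 is a best response.
Each player's payoff: 24 − 3 + 15 = 36.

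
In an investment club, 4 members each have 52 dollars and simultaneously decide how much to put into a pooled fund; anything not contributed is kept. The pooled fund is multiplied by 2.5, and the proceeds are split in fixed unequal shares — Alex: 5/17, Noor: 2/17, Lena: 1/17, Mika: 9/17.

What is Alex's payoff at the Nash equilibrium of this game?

For player j, contributing a unit is worthwhile iff 2.5 × (j's share) ≥ 1, i.e. iff j's share is at least 0.4000.
Mika alone (share 9/17) is above the threshold, contributing 52; the remaining 3 contribute 0. Total contributed: 52.
Alex keeps 52 and receives 2.5 × 52 × 5/17 = 38.24 from the pooled fund, for a payoff of 90.24.

90.24 dollars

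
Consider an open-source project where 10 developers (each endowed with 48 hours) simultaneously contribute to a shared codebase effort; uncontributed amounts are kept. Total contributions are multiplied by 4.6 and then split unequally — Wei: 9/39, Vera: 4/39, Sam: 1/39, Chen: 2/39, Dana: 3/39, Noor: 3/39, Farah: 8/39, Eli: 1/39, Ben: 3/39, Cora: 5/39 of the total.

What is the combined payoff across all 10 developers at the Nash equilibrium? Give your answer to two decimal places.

A player with share s gets back 4.6·s per unit contributed, so full contribution is dominant for anyone with s > 1/4.6 = 0.2174 and zero contribution is dominant for anyone below.
Wei alone (share 9/39) is above the threshold, contributing 48; the remaining 9 contribute 0. Total contributed: 48.
The shared codebase effort pays out 4.6 × 48 = 220.80 in total (split across the unequal shares, but the aggregate is all that matters for the group sum).
The 9 free-riders keep 48 each, adding 432. Group total = 432 + 220.80 = 652.80.

652.80 hours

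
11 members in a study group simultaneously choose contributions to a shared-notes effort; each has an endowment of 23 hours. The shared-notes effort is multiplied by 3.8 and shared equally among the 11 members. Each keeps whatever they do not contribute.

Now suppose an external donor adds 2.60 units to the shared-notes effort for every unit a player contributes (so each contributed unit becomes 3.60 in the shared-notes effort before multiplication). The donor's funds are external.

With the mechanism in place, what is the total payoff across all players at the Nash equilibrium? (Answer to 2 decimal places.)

3461.04 hours

The effective private return per unit is now 3.8 × 3.60 / 11 = 1.2436 > 1, so every player's dominant strategy flips to full contribution.
At the Nash equilibrium everyone contributes 23. Group total payoff = 3.8 × 3.60 × 253 = 3461.04.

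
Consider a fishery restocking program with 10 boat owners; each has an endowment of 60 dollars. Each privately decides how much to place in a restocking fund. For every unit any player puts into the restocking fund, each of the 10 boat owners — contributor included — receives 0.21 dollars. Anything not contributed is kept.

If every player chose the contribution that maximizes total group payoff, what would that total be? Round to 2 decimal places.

1260.00 dollars

Each contributed unit returns 2.100 to the group as a whole (0.21 to each of 10 players), which exceeds 1, so the social optimum is full contribution: group total = 2.100 × 600 = 1260.00.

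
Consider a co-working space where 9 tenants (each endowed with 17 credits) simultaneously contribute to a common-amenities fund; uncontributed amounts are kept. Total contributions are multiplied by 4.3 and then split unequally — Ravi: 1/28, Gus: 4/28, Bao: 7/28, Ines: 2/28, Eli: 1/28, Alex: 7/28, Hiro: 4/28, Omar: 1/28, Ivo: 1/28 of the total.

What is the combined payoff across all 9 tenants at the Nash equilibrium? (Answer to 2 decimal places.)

265.20 credits

Player j's private return per contributed unit is 4.3 × (j's share). Contributing is weakly dominant for j when that share is at least 1/4.3 = 0.2326, and contributing 0 is dominant otherwise.
The shares above 0.2326 belong to Bao and Alex, contributing 17 each; the remaining 7 contribute 0. Total contributed: 34.
The common-amenities fund pays out 4.3 × 34 = 146.20 in total (split across the unequal shares, but the aggregate is all that matters for the group sum).
The 7 free-riders keep 17 each, adding 119. Group total = 119 + 146.20 = 265.20.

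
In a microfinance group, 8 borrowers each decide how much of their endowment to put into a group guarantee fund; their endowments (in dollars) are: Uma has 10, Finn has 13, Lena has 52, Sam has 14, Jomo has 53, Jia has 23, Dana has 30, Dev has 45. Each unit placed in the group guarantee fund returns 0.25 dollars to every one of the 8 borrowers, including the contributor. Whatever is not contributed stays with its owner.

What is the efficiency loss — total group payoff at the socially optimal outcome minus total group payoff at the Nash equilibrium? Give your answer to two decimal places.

The private return per contributed unit is 0.25 < 1 for everyone, so the Nash equilibrium is zero contribution and the group total is Σ E_j = 10 + 13 + 52 + 14 + 53 + 23 + 30 + 45 = 240.
Each contributed unit returns 2.000 to the group, so the social optimum is full contribution by everyone: group total = 2.000 × 240 = 480.00.
Efficiency loss = (2.000 − 1) × 240 = 240.00.

240.00 dollars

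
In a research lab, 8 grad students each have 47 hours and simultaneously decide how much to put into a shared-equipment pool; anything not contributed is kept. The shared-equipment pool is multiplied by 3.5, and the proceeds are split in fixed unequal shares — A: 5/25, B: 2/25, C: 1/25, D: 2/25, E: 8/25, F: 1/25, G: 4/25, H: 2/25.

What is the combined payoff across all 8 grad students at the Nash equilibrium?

493.50 hours

A player with share s gets back 3.5·s per unit contributed, so full contribution is dominant for anyone with s > 1/3.5 = 0.2857 and zero contribution is dominant for anyone below.
The only share above 0.2857 is E's 8/25, contributing 47; the remaining 7 contribute 0. Total contributed: 47.
The shared-equipment pool pays out 3.5 × 47 = 164.50 in total (split across the unequal shares, but the aggregate is all that matters for the group sum).
The 7 free-riders keep 47 each, adding 329. Group total = 329 + 164.50 = 493.50.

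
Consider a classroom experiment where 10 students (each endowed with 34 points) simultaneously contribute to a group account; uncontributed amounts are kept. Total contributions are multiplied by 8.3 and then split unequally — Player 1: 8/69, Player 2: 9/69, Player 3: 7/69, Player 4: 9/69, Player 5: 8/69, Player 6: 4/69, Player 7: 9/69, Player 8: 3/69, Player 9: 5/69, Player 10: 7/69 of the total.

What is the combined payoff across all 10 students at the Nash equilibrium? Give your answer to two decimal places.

1084.60 points

For player j, contributing a unit is worthwhile iff 8.3 × (j's share) ≥ 1, i.e. iff j's share is at least 0.1205.
The shares above 0.1205 belong to Player 2, Player 4 and Player 7, contributing 34 each; the remaining 7 contribute 0. Total contributed: 102.
The group account pays out 8.3 × 102 = 846.60 in total (split across the unequal shares, but the aggregate is all that matters for the group sum).
The 7 free-riders keep 34 each, adding 238. Group total = 238 + 846.60 = 1084.60.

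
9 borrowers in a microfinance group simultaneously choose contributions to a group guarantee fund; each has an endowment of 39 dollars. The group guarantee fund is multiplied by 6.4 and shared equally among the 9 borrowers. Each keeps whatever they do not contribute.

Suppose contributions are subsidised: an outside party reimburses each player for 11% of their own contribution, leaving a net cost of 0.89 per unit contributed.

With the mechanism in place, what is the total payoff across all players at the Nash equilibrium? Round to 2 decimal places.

The effective private return is (6.4/9) / 0.89 = 0.7990, which is still under 1, so the mechanism doesn't change anyone's dominant strategy: zero contribution.
At the Nash equilibrium no one contributes; group total payoff = 9 × 39 = 351.

351.00 dollars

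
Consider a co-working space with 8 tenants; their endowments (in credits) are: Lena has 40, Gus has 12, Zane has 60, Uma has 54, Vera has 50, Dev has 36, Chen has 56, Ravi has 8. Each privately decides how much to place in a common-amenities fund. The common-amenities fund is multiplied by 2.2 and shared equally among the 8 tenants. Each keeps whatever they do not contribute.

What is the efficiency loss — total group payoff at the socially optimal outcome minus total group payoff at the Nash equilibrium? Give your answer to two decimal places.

379.20 credits

The private return per contributed unit is 2.2/8 = 0.2750 < 1 for every player regardless of endowment, so the Nash equilibrium is zero contribution and the group total is Σ E_j = 40 + 12 + 60 + 54 + 50 + 36 + 56 + 8 = 316.
Each contributed unit returns 2.200 to the group, so the social optimum is full contribution by everyone: group total = 2.200 × 316 = 695.20.
Efficiency loss = (2.200 − 1) × 316 = 379.20.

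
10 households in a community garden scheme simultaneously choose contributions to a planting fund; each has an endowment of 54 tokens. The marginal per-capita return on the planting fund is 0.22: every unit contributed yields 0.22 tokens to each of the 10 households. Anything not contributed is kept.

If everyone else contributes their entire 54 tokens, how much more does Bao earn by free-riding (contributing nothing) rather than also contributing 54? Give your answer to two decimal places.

Switching from a contribution of 54 to 0 lets Bao keep an extra 54 tokens, but lowers the planting fund by 54, which costs Bao their own share of that drop: 0.22 × 54 = 11.88.
Net gain = 54 − 11.88 = 42.12. The private return per contributed unit (0.22) is below 1, so free-riding is indeed the best response regardless of what the others do.

42.12 tokens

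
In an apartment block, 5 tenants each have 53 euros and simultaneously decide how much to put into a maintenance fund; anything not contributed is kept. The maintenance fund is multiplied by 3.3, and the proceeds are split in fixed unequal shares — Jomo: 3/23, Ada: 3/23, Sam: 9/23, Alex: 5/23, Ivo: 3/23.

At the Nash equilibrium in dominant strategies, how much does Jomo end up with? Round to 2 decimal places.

For player j, contributing a unit is worthwhile iff 3.3 × (j's share) ≥ 1, i.e. iff j's share is at least 0.3030.
Sam alone (share 9/23) is above the threshold, contributing 53; the remaining 4 contribute 0. Total contributed: 53.
Jomo keeps 53 and receives 3.3 × 53 × 3/23 = 22.81 from the maintenance fund, for a payoff of 75.81.

75.81 euros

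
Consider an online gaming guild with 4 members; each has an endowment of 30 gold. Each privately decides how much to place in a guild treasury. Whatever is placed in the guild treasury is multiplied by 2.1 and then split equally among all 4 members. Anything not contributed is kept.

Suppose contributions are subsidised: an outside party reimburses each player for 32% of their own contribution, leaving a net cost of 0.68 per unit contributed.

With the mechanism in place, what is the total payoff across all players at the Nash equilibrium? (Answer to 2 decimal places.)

120.00 gold

With the mechanism, a contributed unit returns (2.1/4) / 0.68 = 0.7721 per unit of net cost — still below 1 — so contributing 0 remains dominant for every player.
Everyone keeps their endowment and the group total is 4 × 30 = 120.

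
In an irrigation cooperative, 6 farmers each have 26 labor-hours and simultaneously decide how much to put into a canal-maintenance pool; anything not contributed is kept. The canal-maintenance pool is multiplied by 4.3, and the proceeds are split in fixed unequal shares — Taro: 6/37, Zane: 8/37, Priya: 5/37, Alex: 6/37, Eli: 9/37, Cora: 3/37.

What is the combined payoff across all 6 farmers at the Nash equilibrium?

241.80 labor-hours

Each unit j contributes comes back to j as 4.3 × (j's share), so j prefers to contribute only if that share exceeds 1/4.3 = 0.2326; otherwise keeping the unit dominates.
Only Eli (9/37) clears that bar, contributing 26; the remaining 5 contribute 0. Total contributed: 26.
The canal-maintenance pool pays out 4.3 × 26 = 111.80 in total (split across the unequal shares, but the aggregate is all that matters for the group sum).
The 5 free-riders keep 26 each, adding 130. Group total = 130 + 111.80 = 241.80.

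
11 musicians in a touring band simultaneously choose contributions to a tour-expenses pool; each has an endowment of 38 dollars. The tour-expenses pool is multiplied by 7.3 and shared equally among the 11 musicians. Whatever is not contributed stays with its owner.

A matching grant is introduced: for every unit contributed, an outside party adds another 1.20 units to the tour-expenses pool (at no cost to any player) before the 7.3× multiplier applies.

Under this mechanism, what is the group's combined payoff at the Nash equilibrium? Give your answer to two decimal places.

Under the mechanism each unit contributed yields 7.3 × 2.20 / 11 = 1.4600 back to its contributor per unit of net cost, which exceeds 1, making full contribution the dominant choice for everyone.
So the Nash equilibrium is full contribution by all 11; the group earns 7.3 × 2.20 × 418 = 6713.08.

6713.08 dollars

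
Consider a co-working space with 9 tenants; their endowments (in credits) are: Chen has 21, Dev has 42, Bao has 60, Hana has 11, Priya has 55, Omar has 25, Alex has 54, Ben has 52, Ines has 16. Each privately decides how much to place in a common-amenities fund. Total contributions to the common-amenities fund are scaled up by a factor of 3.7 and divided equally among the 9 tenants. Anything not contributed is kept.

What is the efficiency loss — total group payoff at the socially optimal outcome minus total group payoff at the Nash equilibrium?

907.20 credits

The private return per contributed unit is 3.7/9 = 0.4111 < 1 for every player regardless of endowment, so the Nash equilibrium is zero contribution and the group total is Σ E_j = 21 + 42 + 60 + 11 + 55 + 25 + 54 + 52 + 16 = 336.
Each contributed unit returns 3.700 to the group, so the social optimum is full contribution by everyone: group total = 3.700 × 336 = 1243.20.
Efficiency loss = (3.700 − 1) × 336 = 907.20.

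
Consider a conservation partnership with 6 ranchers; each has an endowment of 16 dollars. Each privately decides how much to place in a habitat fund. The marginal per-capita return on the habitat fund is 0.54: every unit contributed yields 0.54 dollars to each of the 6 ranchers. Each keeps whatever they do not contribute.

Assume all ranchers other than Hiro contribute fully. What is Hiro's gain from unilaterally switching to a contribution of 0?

7.36 dollars

Switching from a contribution of 16 to 0 lets Hiro keep an extra 16 dollars, but lowers the habitat fund by 16, which costs Hiro their own share of that drop: 0.54 × 16 = 8.64.
Net gain = 16 − 8.64 = 7.36. The private return per contributed unit (0.54) is below 1, so free-riding is indeed the best response regardless of what the others do.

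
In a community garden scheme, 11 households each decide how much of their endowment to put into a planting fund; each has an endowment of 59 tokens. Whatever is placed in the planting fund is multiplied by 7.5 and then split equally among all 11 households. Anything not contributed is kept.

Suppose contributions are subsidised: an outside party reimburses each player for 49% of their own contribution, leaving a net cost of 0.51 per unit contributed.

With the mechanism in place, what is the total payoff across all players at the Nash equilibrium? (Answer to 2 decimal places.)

Under the mechanism each unit contributed yields (7.5/11) / 0.51 = 1.3369 back to its contributor per unit of net cost, which exceeds 1, making full contribution the dominant choice for everyone.
So the Nash equilibrium is full contribution by all 11; the group earns 11 × (59 × 0.49 + 7.5 × 59) = 5185.51.

5185.51 tokens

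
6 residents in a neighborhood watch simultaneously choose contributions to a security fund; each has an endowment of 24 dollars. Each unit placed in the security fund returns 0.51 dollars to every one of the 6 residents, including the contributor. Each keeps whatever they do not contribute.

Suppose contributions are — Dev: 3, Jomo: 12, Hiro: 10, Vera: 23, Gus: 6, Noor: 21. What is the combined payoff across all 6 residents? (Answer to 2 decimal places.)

Total contributed: 3 + 12 + 10 + 23 + 6 + 21 = 75; total kept: 6 × 24 − 75 = 69.
The security fund pays out 0.51 × 6 × 75 = 229.50 in aggregate.
Group total = 69 + 229.50 = 298.50.

298.50 dollars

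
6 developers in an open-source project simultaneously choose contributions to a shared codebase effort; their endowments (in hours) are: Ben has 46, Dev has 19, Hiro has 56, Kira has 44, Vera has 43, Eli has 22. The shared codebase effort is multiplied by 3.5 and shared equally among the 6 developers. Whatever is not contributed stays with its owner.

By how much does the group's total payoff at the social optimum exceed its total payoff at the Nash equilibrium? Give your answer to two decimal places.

575.00 hours

The private return per contributed unit is 3.5/6 = 0.5833 < 1 for every player regardless of endowment, so the Nash equilibrium is zero contribution and the group total is Σ E_j = 46 + 19 + 56 + 44 + 43 + 22 = 230.
Each contributed unit returns 3.500 to the group, so the social optimum is full contribution by everyone: group total = 3.500 × 230 = 805.00.
Efficiency loss = (3.500 − 1) × 230 = 575.00.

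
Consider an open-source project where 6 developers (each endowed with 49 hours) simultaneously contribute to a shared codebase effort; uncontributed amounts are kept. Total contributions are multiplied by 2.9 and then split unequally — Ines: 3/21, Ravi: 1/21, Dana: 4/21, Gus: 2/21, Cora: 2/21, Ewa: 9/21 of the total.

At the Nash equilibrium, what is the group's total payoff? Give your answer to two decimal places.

387.10 hours

Player j's private return per contributed unit is 2.9 × (j's share). Contributing is weakly dominant for j when that share is at least 1/2.9 = 0.3448, and contributing 0 is dominant otherwise.
Ewa alone (share 9/21) is above the threshold, contributing 49; the remaining 5 contribute 0. Total contributed: 49.
The shared codebase effort pays out 2.9 × 49 = 142.10 in total (split across the unequal shares, but the aggregate is all that matters for the group sum).
The 5 free-riders keep 49 each, adding 245. Group total = 245 + 142.10 = 387.10.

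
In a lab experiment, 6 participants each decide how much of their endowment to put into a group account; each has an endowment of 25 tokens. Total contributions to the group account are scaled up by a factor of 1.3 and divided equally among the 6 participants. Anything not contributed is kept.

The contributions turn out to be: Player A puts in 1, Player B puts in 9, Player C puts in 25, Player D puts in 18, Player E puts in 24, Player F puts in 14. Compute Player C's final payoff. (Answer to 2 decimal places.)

Total contributed: 1 + 9 + 25 + 18 + 24 + 14 = 91.
Each receives 1.3 × 91 / 6 = 19.72 from the group account.
Player C keeps 25 − 25 = 0, so Player C's payoff is 0 + 19.72 = 19.72.

19.72 tokens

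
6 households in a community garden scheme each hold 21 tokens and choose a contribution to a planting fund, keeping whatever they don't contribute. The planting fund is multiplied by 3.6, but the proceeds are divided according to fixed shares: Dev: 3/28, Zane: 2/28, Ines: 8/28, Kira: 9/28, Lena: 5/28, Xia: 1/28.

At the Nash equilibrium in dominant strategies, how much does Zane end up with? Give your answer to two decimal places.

Player j's private return per contributed unit is 3.6 × (j's share). Contributing is weakly dominant for j when that share is at least 1/3.6 = 0.2778, and contributing 0 is dominant otherwise.
Ines and Kira are above the threshold, contributing 21 each; the remaining 4 contribute 0. Total contributed: 42.
Zane keeps 21 and receives 3.6 × 42 × 2/28 = 10.80 from the planting fund, for a payoff of 31.80.

31.80 tokens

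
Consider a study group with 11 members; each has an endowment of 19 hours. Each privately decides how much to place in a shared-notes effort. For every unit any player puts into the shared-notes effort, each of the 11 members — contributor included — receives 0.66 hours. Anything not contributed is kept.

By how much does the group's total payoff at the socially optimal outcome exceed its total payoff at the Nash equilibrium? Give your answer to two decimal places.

The private return per contributed unit is 0.66 < 1, so contributing 0 is dominant for every player. At the Nash equilibrium everyone keeps their 19, and the group total is 11 × 19 = 209.
Each contributed unit returns 7.260 to the group as a whole (0.66 to each of 11 players), which exceeds 1, so the social optimum is full contribution: group total = 7.260 × 209 = 1517.34.
Efficiency loss = 1517.34 − 209 = 1308.34.

1308.34 hours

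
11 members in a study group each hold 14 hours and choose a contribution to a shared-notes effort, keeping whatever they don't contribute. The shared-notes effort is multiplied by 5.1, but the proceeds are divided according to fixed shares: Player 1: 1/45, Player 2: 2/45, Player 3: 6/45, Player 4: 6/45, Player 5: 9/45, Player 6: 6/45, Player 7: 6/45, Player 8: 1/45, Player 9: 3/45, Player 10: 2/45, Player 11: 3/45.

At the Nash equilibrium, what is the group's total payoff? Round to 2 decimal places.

For player j, contributing a unit is worthwhile iff 5.1 × (j's share) ≥ 1, i.e. iff j's share is at least 0.1961.
Only Player 5 (9/45) clears that bar, contributing 14; the remaining 10 contribute 0. Total contributed: 14.
The shared-notes effort pays out 5.1 × 14 = 71.40 in total (split across the unequal shares, but the aggregate is all that matters for the group sum).
The 10 free-riders keep 14 each, adding 140. Group total = 140 + 71.40 = 211.40.

211.40 hours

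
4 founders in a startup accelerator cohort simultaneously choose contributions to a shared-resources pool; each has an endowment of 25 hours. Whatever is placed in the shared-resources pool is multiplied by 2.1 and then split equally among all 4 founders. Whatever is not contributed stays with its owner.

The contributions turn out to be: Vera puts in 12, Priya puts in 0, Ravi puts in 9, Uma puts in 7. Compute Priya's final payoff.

Total contributed: 12 + 0 + 9 + 7 = 28.
Each receives 2.1 × 28 / 4 = 14.70 from the shared-resources pool.
Priya keeps 25 − 0 = 25, so Priya's payoff is 25 + 14.70 = 39.70.

39.70 hours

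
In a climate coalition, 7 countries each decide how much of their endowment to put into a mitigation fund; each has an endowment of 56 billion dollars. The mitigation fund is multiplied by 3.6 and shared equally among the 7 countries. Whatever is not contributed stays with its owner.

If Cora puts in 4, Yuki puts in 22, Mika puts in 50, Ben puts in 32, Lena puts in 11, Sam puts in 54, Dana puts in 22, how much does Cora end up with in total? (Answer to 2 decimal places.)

152.29 billion dollars

Total contributed: 4 + 22 + 50 + 32 + 11 + 54 + 22 = 195.
Each receives 3.6 × 195 / 7 = 100.29 from the mitigation fund.
Cora keeps 56 − 4 = 52, so Cora's payoff is 52 + 100.29 = 152.29.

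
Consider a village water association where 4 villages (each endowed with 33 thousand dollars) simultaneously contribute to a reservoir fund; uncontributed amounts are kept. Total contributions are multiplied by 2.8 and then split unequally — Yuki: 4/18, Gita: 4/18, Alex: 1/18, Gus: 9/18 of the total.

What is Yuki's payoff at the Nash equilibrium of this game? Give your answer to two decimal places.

For player j, contributing a unit is worthwhile iff 2.8 × (j's share) ≥ 1, i.e. iff j's share is at least 0.3571.
The only share above 0.3571 is Gus's 9/18, contributing 33; the remaining 3 contribute 0. Total contributed: 33.
Yuki keeps 33 and receives 2.8 × 33 × 4/18 = 20.53 from the reservoir fund, for a payoff of 53.53.

53.53 thousand dollars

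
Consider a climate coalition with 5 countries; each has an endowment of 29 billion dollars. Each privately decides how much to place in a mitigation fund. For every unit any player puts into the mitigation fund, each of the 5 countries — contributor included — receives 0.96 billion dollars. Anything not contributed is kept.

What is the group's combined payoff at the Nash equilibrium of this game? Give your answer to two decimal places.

145.00 billion dollars

The private return per contributed unit is 0.96 < 1, so contributing 0 is dominant for every player. At the Nash equilibrium everyone keeps their 29, and the group total is 5 × 29 = 145.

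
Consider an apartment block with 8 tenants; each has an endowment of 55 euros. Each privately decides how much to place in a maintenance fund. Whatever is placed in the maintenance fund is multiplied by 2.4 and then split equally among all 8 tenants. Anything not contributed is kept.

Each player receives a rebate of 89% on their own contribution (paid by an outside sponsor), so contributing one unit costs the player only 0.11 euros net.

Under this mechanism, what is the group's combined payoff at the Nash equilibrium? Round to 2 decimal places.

1447.60 euros

Under the mechanism each unit contributed yields (2.4/8) / 0.11 = 2.7273 back to its contributor per unit of net cost, which exceeds 1, making full contribution the dominant choice for everyone.
At the Nash equilibrium everyone contributes 55. Group total payoff = 8 × (55 × 0.89 + 2.4 × 55) = 1447.60.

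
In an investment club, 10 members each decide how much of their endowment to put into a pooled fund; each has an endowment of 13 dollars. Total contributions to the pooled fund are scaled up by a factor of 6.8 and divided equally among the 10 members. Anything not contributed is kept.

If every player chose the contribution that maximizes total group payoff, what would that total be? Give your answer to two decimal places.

Each contributed unit returns 6.800 to the group as a whole (0.6800 to each of 10 players), which exceeds 1, so the social optimum is full contribution: group total = 6.800 × 130 = 884.00.

884.00 dollars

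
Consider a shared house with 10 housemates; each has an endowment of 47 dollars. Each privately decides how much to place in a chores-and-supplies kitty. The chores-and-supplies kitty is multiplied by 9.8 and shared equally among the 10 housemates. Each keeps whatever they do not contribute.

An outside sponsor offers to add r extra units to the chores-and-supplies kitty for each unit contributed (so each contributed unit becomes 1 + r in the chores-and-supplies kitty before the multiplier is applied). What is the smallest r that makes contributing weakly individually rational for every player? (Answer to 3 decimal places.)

With matching at rate r, one contributed unit becomes (1 + r) in the chores-and-supplies kitty and returns 9.8 × (1 + r) / 10 to the contributor.
Setting this equal to 1: 1 + r = 10/9.8 = 1.0204.
So the minimum matching rate is r = 1.0204 − 1 = 0.020.

0.020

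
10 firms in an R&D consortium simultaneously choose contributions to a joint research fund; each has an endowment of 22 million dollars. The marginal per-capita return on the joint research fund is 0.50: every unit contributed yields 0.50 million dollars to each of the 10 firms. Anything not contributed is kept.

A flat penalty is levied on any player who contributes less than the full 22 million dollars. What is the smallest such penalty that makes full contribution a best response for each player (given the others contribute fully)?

Given the others contribute fully, the best deviation is to contribute 0 (any partial contribution still incurs the fine and gives up units whose private return 0.50 is below 1).
Deviating from 22 to 0 saves 22 million dollars but forfeits the deviator's share of the drop in the joint research fund: 0.50 × 22 = 11.00.
So the deviation gain is 22 − 11.00 = 11.00, and the fine must be at least 11.00 million dollars to wipe it out.

11.00 million dollars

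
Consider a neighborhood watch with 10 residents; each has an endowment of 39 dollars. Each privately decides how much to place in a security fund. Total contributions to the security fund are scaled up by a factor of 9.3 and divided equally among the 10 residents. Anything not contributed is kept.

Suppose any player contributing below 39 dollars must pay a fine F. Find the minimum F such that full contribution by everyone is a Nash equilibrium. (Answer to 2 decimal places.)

2.73 dollars

Given the others contribute fully, the best deviation is to contribute 0 (any partial contribution still incurs the fine and gives up units whose private return 0.9300 is below 1).
Deviating from 39 to 0 saves 39 dollars but forfeits the deviator's share of the drop in the security fund: 9.3/10 × 39 = 36.27.
So the deviation gain is 39 − 36.27 = 2.73, and the fine must be at least 2.73 dollars to wipe it out.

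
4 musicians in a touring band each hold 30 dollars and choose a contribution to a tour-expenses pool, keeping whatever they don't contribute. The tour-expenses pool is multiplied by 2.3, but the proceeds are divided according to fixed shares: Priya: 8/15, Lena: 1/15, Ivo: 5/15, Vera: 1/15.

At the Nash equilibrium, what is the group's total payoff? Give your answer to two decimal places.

159.00 dollars

A player with share s gets back 2.3·s per unit contributed, so full contribution is dominant for anyone with s > 1/2.3 = 0.4348 and zero contribution is dominant for anyone below.
Priya alone (share 8/15) is above the threshold, contributing 30; the remaining 3 contribute 0. Total contributed: 30.
The tour-expenses pool pays out 2.3 × 30 = 69.00 in total (split across the unequal shares, but the aggregate is all that matters for the group sum).
The 3 free-riders keep 30 each, adding 90. Group total = 90 + 69.00 = 159.00.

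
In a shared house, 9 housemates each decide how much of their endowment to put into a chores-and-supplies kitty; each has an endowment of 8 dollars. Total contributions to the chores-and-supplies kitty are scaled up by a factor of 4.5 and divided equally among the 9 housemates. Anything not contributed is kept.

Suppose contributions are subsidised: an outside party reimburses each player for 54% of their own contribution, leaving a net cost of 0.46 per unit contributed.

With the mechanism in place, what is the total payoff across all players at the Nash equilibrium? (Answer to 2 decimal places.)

With the mechanism, a contributed unit returns (4.5/9) / 0.46 = 1.0870 per unit of net cost to the contributor — now above 1 — so contributing fully is weakly dominant for every player.
So the Nash equilibrium is full contribution by all 9; the group earns 9 × (8 × 0.54 + 4.5 × 8) = 362.88.

362.88 dollars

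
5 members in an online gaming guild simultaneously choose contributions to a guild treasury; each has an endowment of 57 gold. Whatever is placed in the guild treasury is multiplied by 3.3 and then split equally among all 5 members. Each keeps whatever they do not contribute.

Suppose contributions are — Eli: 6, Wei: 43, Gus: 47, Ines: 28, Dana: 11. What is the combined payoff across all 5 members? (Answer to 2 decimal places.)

595.50 gold

Total contributed: 6 + 43 + 47 + 28 + 11 = 135; total kept: 5 × 57 − 135 = 150.
The guild treasury pays out 3.3 × 135 = 445.50 in aggregate.
Group total = 150 + 445.50 = 595.50.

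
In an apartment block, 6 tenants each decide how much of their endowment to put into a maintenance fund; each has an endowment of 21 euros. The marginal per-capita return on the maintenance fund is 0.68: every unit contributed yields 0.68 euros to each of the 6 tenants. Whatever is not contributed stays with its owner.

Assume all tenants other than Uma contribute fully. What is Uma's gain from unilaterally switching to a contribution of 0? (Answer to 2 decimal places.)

Switching from a contribution of 21 to 0 lets Uma keep an extra 21 euros, but lowers the maintenance fund by 21, which costs Uma their own share of that drop: 0.68 × 21 = 14.28.
Net gain = 21 − 14.28 = 6.72. The private return per contributed unit (0.68) is below 1, so free-riding is indeed the best response regardless of what the others do.

6.72 euros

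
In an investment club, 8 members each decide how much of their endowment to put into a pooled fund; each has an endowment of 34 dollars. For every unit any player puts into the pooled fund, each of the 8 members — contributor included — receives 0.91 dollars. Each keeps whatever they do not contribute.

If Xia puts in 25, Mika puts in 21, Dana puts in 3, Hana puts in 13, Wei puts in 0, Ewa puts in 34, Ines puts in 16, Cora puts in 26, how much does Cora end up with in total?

Total contributed: 25 + 21 + 3 + 13 + 0 + 34 + 16 + 26 = 138.
Each receives 0.91 × 138 = 125.58 from the pooled fund.
Cora keeps 34 − 26 = 8, so Cora's payoff is 8 + 125.58 = 133.58.

133.58 dollars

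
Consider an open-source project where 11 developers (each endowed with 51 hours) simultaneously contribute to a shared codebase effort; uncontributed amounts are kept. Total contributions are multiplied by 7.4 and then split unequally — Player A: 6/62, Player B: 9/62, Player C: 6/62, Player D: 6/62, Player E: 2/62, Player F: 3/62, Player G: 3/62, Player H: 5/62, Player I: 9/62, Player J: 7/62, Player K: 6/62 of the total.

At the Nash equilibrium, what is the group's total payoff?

Each unit j contributes comes back to j as 7.4 × (j's share), so j prefers to contribute only if that share exceeds 1/7.4 = 0.1351; otherwise keeping the unit dominates.
Player B and Player I are above the threshold, contributing 51 each; the remaining 9 contribute 0. Total contributed: 102.
The shared codebase effort pays out 7.4 × 102 = 754.80 in total (split across the unequal shares, but the aggregate is all that matters for the group sum).
The 9 free-riders keep 51 each, adding 459. Group total = 459 + 754.80 = 1213.80.

1213.80 hours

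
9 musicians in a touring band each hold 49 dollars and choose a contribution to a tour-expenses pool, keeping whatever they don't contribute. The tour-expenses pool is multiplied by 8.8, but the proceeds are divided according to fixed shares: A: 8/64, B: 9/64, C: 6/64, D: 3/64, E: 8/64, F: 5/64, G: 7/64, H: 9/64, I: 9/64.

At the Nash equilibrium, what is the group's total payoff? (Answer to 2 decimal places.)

2352.00 dollars

For player j, contributing a unit is worthwhile iff 8.8 × (j's share) ≥ 1, i.e. iff j's share is at least 0.1136.
A, B, E, H and I are above the threshold, contributing 49 each; the remaining 4 contribute 0. Total contributed: 245.
The tour-expenses pool pays out 8.8 × 245 = 2156.00 in total (split across the unequal shares, but the aggregate is all that matters for the group sum).
The 4 free-riders keep 49 each, adding 196. Group total = 196 + 2156.00 = 2352.00.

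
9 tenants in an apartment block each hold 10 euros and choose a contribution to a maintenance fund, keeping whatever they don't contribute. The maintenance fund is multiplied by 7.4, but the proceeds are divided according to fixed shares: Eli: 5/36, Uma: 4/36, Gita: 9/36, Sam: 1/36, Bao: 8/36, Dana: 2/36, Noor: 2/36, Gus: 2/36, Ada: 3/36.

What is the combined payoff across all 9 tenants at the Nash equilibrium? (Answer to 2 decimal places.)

Player j's private return per contributed unit is 7.4 × (j's share). Contributing is weakly dominant for j when that share is at least 1/7.4 = 0.1351, and contributing 0 is dominant otherwise.
The shares above 0.1351 belong to Eli, Gita and Bao, contributing 10 each; the remaining 6 contribute 0. Total contributed: 30.
The maintenance fund pays out 7.4 × 30 = 222.00 in total (split across the unequal shares, but the aggregate is all that matters for the group sum).
The 6 free-riders keep 10 each, adding 60. Group total = 60 + 222.00 = 282.00.

282.00 euros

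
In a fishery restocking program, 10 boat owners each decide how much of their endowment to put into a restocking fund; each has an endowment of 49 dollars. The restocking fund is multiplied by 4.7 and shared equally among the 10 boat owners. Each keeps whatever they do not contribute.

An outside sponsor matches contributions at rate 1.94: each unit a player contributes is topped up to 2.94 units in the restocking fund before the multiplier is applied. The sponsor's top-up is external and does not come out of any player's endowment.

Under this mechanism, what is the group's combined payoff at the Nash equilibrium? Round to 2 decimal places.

6770.82 dollars

With the mechanism, a contributed unit returns 4.7 × 2.94 / 10 = 1.3818 per unit of net cost to the contributor — now above 1 — so contributing fully is weakly dominant for every player.
So the Nash equilibrium is full contribution by all 10; the group earns 4.7 × 2.94 × 490 = 6770.82.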